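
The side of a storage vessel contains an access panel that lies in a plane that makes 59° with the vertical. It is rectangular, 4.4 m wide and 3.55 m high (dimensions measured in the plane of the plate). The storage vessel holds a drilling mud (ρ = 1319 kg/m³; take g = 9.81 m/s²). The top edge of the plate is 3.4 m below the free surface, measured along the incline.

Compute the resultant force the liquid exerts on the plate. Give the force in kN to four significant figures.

γ = ρg = 1319 × 9.81 / 1000 = 12.93939 kN/m³.
The plate makes 59° with the vertical, i.e. θ = 90° − 59° = 31° to the horizontal. Measuring y along the incline from the free-surface line, vertical depth h = y·sinθ with sinθ = 0.515038.
The centroid lies 3.55/2 = 1.775 m below the top edge, so y_c = 3.4 + 1.775 = 5.175 m and h_c = 5.175 × 0.515038 = 2.66532 m.
A = 4.4 × 3.55 = 15.62 m².
Resultant F = γ·h_c·A = 12.93939 × 2.66532 × 15.62 = 538.697 kN.

F ≈ 538.7 kN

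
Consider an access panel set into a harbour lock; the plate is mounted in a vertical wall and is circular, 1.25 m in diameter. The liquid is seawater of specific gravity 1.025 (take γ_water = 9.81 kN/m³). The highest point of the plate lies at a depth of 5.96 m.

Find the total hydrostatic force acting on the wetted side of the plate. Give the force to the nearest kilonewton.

γ = 1.025 × 9.81 = 10.05525 kN/m³.
The centroid is at the centre, 0.625 m below the top of the plate, so the centroid depth is h_c = 5.96 + 0.625 = 6.585 m.
A = π(0.625)² = 1.22718 m².
Resultant F = γ·h_c·A = 10.05525 × 6.585 × 1.22718 = 81.2563 kN.

F ≈ 81 kN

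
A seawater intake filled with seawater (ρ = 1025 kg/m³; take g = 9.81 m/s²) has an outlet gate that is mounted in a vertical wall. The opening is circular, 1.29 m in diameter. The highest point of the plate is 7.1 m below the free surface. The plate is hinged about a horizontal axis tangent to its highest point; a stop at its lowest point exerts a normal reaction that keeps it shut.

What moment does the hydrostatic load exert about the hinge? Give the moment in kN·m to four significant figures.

γ = ρg = 1025 × 9.81 / 1000 = 10.05525 kN/m³.
The centroid is at the centre, 0.645 m below the top of the plate, so the centroid depth is h_c = 7.1 + 0.645 = 7.745 m.
A = π(0.645)² = 1.30698 m².
Resultant F = γ·h_c·A = 10.05525 × 7.745 × 1.30698 = 101.785 kN.
I_c = πr⁴/4 = π × 0.645⁴/4 = 0.135934 m⁴.
Centre of pressure: y_p = y_c + I_c/(y_c·A) = 7.745 + 0.135934/(7.745 × 1.30698) = 7.745 + 0.0134288 = 7.75843 m along the plane.
The resultant acts 0.645 + 0.0134288 = 0.658429 m (along the plate) below the hinge at the top edge, so the moment about the hinge is M = F × 0.658429 = 101.785 × 0.658429 = 67.0182 kN·m.

M ≈ 67.02 kN·m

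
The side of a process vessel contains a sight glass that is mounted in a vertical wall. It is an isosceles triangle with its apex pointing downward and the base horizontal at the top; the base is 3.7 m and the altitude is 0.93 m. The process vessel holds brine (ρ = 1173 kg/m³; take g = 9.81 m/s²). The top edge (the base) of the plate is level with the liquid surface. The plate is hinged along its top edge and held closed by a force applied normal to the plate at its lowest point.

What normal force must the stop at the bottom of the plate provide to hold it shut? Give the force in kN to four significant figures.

P ≈ 3.069 kN

γ = ρg = 1173 × 9.81 / 1000 = 11.50713 kN/m³.
With the apex down, the centroid sits h/3 = 0.93/3 = 0.31 m below the base (the top edge), so the centroid depth is h_c = 0.31 m.
A = ½ × 3.7 × 0.93 = 1.7205 m².
Resultant F = γ·h_c·A = 11.50713 × 0.31 × 1.7205 = 6.13739 kN.
I_c = b·h³/36 = 3.7 × 0.93³/36 = 0.08267 m⁴.
Centre of pressure: y_p = y_c + I_c/(y_c·A) = 0.31 + 0.08267/(0.31 × 1.7205) = 0.31 + 0.155 = 0.465 m along the plane.
The resultant acts 0.31 + 0.155 = 0.465 m (along the plate) below the hinge at the top edge, so the moment about the hinge is M = F × 0.465 = 6.13739 × 0.465 = 2.85389 kN·m.
A normal force at the bottom, 0.93 m from the hinge, must supply this moment: P = 2.85389/0.93 = 3.0687 kN.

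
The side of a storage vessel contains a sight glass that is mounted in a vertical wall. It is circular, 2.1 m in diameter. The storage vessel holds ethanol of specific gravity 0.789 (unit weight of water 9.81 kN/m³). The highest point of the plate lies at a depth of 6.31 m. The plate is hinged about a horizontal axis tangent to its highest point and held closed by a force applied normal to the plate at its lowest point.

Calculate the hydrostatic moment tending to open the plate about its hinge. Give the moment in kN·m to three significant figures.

γ = 0.789 × 9.81 = 7.74009 kN/m³.
The centroid is at the centre, 1.05 m below the top of the plate, so the centroid depth is h_c = 6.31 + 1.05 = 7.36 m.
A = π(1.05)² = 3.46361 m².
Resultant F = γ·h_c·A = 7.74009 × 7.36 × 3.46361 = 197.312 kN.
I_c = πr⁴/4 = π × 1.05⁴/4 = 0.954656 m⁴.
Centre of pressure: y_p = y_c + I_c/(y_c·A) = 7.36 + 0.954656/(7.36 × 3.46361) = 7.36 + 0.037449 = 7.39745 m along the plane.
The resultant acts 1.05 + 0.037449 = 1.08745 m (along the plate) below the hinge at the top edge, so the moment about the hinge is M = F × 1.08745 = 197.312 × 1.08745 = 214.567 kN·m.

M ≈ 215 kN·m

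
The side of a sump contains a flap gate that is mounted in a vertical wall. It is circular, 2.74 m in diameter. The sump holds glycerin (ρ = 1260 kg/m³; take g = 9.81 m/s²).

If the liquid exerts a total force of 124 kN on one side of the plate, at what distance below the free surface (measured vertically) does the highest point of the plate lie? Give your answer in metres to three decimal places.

γ = ρg = 1260 × 9.81 / 1000 = 12.3606 kN/m³.
A = π(1.37)² = 5.89646 m².
From F = γ·h_c·A, the centroid depth is h_c = 124/(12.3606 × 5.89646) = 1.70134 m.
The centroid is at the centre, 1.37 m below the top of the plate, so the highest point sits at h_top = 1.70134 − 1.37 = 0.33134 m below the surface.

d_top ≈ 0.331 m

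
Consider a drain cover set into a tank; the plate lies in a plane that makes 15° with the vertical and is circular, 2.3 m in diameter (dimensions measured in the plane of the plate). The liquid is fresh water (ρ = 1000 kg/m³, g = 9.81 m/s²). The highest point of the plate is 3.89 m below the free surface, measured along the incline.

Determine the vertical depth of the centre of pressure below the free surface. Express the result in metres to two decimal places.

h_p = 4.93 m

γ = ρg = 1000 × 9.81 = 9810 N/m³ = 9.81 kN/m³.
The plate makes 15° with the vertical, i.e. θ = 90° − 15° = 75° to the horizontal. Measuring y along the incline from the free-surface line, vertical depth h = y·sinθ with sinθ = 0.965926.
The centroid is at the centre, 1.15 m below the top of the plate, so y_c = 3.89 + 1.15 = 5.04 m and h_c = 5.04 × 0.965926 = 4.86827 m.
A = π(1.15)² = 4.15476 m².
Resultant F = γ·h_c·A = 9.81 × 4.86827 × 4.15476 = 198.422 kN.
I_c = πr⁴/4 = π × 1.15⁴/4 = 1.37367 m⁴.
Centre of pressure: y_p = y_c + I_c/(y_c·A) = 5.04 + 1.37367/(5.04 × 4.15476) = 5.04 + 0.0656003 = 5.1056 m along the plane.
Vertically, h_p = y_p·sinθ = 5.1056 × 0.965926 = 4.93163 m.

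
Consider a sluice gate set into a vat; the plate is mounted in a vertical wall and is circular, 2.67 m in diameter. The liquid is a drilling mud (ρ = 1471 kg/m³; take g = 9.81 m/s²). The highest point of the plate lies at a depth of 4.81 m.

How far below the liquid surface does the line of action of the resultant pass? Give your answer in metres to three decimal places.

h_p = 6.218 m

γ = ρg = 1471 × 9.81 / 1000 = 14.43051 kN/m³.
The centroid is at the centre, 1.335 m below the top of the plate, so the centroid depth is h_c = 4.81 + 1.335 = 6.145 m.
A = π(1.335)² = 5.59902 m².
Resultant F = γ·h_c·A = 14.43051 × 6.145 × 5.59902 = 496.496 kN.
I_c = πr⁴/4 = π × 1.335⁴/4 = 2.49468 m⁴.
Centre of pressure: y_p = y_c + I_c/(y_c·A) = 6.145 + 2.49468/(6.145 × 5.59902) = 6.145 + 0.0725072 = 6.21751 m along the plane.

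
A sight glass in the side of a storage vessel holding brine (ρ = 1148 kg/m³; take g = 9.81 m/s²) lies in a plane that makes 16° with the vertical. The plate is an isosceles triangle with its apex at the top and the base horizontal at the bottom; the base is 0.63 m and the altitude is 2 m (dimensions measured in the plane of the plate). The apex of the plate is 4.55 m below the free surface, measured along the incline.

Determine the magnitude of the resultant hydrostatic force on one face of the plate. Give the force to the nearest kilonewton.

F ≈ 40 kN

γ = ρg = 1148 × 9.81 / 1000 = 11.26188 kN/m³.
The plate makes 16° with the vertical, i.e. θ = 90° − 16° = 74° to the horizontal. Measuring y along the incline from the free-surface line, vertical depth h = y·sinθ with sinθ = 0.961262.
With the apex up, the centroid sits 2h/3 = 2 × 2/3 = 1.33333 m below the apex, so y_c = 4.55 + 1.33333 = 5.88333 m and h_c = 5.88333 × 0.961262 = 5.65542 m.
A = ½ × 0.63 × 2 = 0.63 m².
Resultant F = γ·h_c·A = 11.26188 × 5.65542 × 0.63 = 40.1251 kN.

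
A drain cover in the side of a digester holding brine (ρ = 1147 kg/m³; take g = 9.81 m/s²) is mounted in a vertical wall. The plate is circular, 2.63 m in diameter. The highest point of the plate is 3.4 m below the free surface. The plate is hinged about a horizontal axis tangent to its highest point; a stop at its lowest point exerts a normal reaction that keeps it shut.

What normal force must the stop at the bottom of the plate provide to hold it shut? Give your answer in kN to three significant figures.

P ≈ 154 kN

γ = ρg = 1147 × 9.81 / 1000 = 11.25207 kN/m³.
The centroid is at the centre, 1.315 m below the top of the plate, so the centroid depth is h_c = 3.4 + 1.315 = 4.715 m.
A = π(1.315)² = 5.43252 m².
Resultant F = γ·h_c·A = 11.25207 × 4.715 × 5.43252 = 288.214 kN.
I_c = πr⁴/4 = π × 1.315⁴/4 = 2.34851 m⁴.
Centre of pressure: y_p = y_c + I_c/(y_c·A) = 4.715 + 2.34851/(4.715 × 5.43252) = 4.715 + 0.0916873 = 4.80669 m along the plane.
The resultant acts 1.315 + 0.0916873 = 1.40669 m (along the plate) below the hinge at the top edge, so the moment about the hinge is M = F × 1.40669 = 288.214 × 1.40669 = 405.428 kN·m.
A normal force at the bottom, 2.63 m from the hinge, must supply this moment: P = 405.428/2.63 = 154.155 kN.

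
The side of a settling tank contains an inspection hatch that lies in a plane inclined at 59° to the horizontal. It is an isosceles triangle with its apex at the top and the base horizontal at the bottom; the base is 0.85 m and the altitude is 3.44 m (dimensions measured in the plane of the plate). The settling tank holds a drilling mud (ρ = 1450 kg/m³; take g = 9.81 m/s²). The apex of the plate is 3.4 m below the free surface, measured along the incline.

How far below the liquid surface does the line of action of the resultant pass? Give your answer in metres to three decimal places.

h_p = 4.979 m

γ = ρg = 1450 × 9.81 / 1000 = 14.2245 kN/m³.
Let θ = 59° be the plate's angle to the horizontal; measure y along the incline from where the plane meets the free surface. Vertical depth h = y·sinθ with sinθ = 0.857167.
With the apex up, the centroid sits 2h/3 = 2 × 3.44/3 = 2.29333 m below the apex, so y_c = 3.4 + 2.29333 = 5.69333 m and h_c = 5.69333 × 0.857167 = 4.88013 m.
A = ½ × 0.85 × 3.44 = 1.462 m².
Resultant F = γ·h_c·A = 14.2245 × 4.88013 × 1.462 = 101.488 kN.
I_c = b·h³/36 = 0.85 × 3.44³/36 = 0.961151 m⁴.
Centre of pressure: y_p = y_c + I_c/(y_c·A) = 5.69333 + 0.961151/(5.69333 × 1.462) = 5.69333 + 0.115472 = 5.8088 m along the plane.
Vertically, h_p = y_p·sinθ = 5.8088 × 0.857167 = 4.97911 m.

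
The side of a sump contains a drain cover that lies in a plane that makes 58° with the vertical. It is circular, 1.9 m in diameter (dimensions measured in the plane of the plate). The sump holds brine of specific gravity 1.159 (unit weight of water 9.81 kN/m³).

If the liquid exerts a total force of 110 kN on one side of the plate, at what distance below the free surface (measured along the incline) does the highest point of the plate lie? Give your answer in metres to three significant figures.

γ = 1.159 × 9.81 = 11.36979 kN/m³.
A = π(0.95)² = 2.83529 m².
From F = γ·h_c·A, the centroid depth is h_c = 110/(11.36979 × 2.83529) = 3.41227 m.
The plate makes 58° with the vertical, i.e. θ = 90° − 58° = 32° to the horizontal. Measuring y along the incline from the free-surface line, vertical depth h = y·sinθ with sinθ = 0.529919.
Along the incline, y_c = h_c/sinθ = 3.41227/0.529919 = 6.43923 m.
The centroid is at the centre, 0.95 m below the top of the plate, so the highest point sits at y_top = 6.43923 − 0.95 = 5.48923 m along the incline.

y_top ≈ 5.49 m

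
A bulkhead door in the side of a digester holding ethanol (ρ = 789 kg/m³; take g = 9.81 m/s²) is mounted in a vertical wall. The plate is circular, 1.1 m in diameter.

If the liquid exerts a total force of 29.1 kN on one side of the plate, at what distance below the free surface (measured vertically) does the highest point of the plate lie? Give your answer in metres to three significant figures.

γ = ρg = 789 × 9.81 / 1000 = 7.74009 kN/m³.
A = π(0.55)² = 0.950332 m².
From F = γ·h_c·A, the centroid depth is h_c = 29.1/(7.74009 × 0.950332) = 3.95614 m.
The centroid is at the centre, 0.55 m below the top of the plate, so the highest point sits at h_top = 3.95614 − 0.55 = 3.40614 m below the surface.

d_top ≈ 3.41 m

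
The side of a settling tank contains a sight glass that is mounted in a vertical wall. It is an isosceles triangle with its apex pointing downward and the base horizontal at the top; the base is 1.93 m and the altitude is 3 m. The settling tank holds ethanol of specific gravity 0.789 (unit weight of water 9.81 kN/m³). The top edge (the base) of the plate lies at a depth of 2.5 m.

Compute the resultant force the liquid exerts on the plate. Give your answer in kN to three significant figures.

F ≈ 78.4 kN

γ = 0.789 × 9.81 = 7.74009 kN/m³.
With the apex down, the centroid sits h/3 = 3/3 = 1 m below the base (the top edge), so the centroid depth is h_c = 2.5 + 1 = 3.5 m.
A = ½ × 1.93 × 3 = 2.895 m².
Resultant F = γ·h_c·A = 7.74009 × 3.5 × 2.895 = 78.4265 kN.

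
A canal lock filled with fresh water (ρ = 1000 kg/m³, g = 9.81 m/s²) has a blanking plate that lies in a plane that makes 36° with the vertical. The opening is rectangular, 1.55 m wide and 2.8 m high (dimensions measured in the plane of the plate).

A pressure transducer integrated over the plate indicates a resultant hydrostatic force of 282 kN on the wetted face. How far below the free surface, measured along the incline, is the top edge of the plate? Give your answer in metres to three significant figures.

γ = ρg = 1000 × 9.81 = 9810 N/m³ = 9.81 kN/m³.
A = 1.55 × 2.8 = 4.34 m².
From F = γ·h_c·A, the centroid depth is h_c = 282/(9.81 × 4.34) = 6.62354 m.
The plate makes 36° with the vertical, i.e. θ = 90° − 36° = 54° to the horizontal. Measuring y along the incline from the free-surface line, vertical depth h = y·sinθ with sinθ = 0.809017.
Along the incline, y_c = h_c/sinθ = 6.62354/0.809017 = 8.18715 m.
The centroid lies 2.8/2 = 1.4 m below the top edge, so the top edge sits at y_top = 8.18715 − 1.4 = 6.78715 m along the incline.

y_top ≈ 6.79 m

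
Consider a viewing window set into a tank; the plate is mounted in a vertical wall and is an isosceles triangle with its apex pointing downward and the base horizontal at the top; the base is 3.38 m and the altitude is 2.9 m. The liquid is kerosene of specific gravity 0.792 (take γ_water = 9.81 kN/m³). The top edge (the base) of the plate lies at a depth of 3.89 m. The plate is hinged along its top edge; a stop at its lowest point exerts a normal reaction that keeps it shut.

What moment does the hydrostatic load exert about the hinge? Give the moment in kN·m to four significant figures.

M ≈ 196.6 kN·m

γ = 0.792 × 9.81 = 7.76952 kN/m³.
With the apex down, the centroid sits h/3 = 2.9/3 = 0.966667 m below the base (the top edge), so the centroid depth is h_c = 3.89 + 0.966667 = 4.85667 m.
A = ½ × 3.38 × 2.9 = 4.901 m².
Resultant F = γ·h_c·A = 7.76952 × 4.85667 × 4.901 = 184.934 kN.
I_c = b·h³/36 = 3.38 × 2.9³/36 = 2.28986 m⁴.
Centre of pressure: y_p = y_c + I_c/(y_c·A) = 4.85667 + 2.28986/(4.85667 × 4.901) = 4.85667 + 0.0962023 = 4.95287 m along the plane.
The resultant acts 0.966667 + 0.0962023 = 1.06287 m (along the plate) below the hinge at the top edge, so the moment about the hinge is M = F × 1.06287 = 184.934 × 1.06287 = 196.561 kN·m.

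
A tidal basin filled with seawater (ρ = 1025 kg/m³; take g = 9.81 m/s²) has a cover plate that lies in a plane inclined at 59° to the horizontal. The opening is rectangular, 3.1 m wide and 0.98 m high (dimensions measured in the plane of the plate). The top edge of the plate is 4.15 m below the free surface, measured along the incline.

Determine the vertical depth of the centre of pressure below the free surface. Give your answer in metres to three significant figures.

γ = ρg = 1025 × 9.81 / 1000 = 10.05525 kN/m³.
Let θ = 59° be the plate's angle to the horizontal; measure y along the incline from where the plane meets the free surface. Vertical depth h = y·sinθ with sinθ = 0.857167.
The centroid lies 0.98/2 = 0.49 m below the top edge, so y_c = 4.15 + 0.49 = 4.64 m and h_c = 4.64 × 0.857167 = 3.97725 m.
A = 3.1 × 0.98 = 3.038 m².
Resultant F = γ·h_c·A = 10.05525 × 3.97725 × 3.038 = 121.496 kN.
I_c = b·h³/12 = 3.1 × 0.98³/12 = 0.243141 m⁴.
Centre of pressure: y_p = y_c + I_c/(y_c·A) = 4.64 + 0.243141/(4.64 × 3.038) = 4.64 + 0.0172485 = 4.65725 m along the plane.
Vertically, h_p = y_p·sinθ = 4.65725 × 0.857167 = 3.99204 m.

h_p = 3.99 m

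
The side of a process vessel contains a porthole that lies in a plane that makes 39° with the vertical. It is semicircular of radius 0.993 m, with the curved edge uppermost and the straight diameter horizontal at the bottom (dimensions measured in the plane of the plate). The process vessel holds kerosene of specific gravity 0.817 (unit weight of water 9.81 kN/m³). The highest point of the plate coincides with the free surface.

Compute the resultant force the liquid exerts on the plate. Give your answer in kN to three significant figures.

F ≈ 5.51 kN

γ = 0.817 × 9.81 = 8.01477 kN/m³.
The plate makes 39° with the vertical, i.e. θ = 90° − 39° = 51° to the horizontal. Measuring y along the incline from the free-surface line, vertical depth h = y·sinθ with sinθ = 0.777146.
The centroid lies 4r/(3π) = 0.421442 m above the diameter, so r − 4r/(3π) = 0.993 − 0.421442 = 0.571558 m below the topmost point, so y_c = 0.571558 m and h_c = 0.571558 × 0.777146 = 0.444184 m.
A = πr²/2 = π × 0.993²/2 = 1.54888 m².
Resultant F = γ·h_c·A = 8.01477 × 0.444184 × 1.54888 = 5.51406 kN.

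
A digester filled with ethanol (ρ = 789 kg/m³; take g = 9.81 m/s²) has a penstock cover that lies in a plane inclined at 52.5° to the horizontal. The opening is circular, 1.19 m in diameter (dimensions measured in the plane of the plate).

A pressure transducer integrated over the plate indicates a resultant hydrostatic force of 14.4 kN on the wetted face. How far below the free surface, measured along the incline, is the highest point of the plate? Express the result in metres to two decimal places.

y_top ≈ 1.51 m

γ = ρg = 789 × 9.81 / 1000 = 7.74009 kN/m³.
A = π(0.595)² = 1.1122 m².
From F = γ·h_c·A, the centroid depth is h_c = 14.4/(7.74009 × 1.1122) = 1.67276 m.
Let θ = 52.5° be the plate's angle to the horizontal; measure y along the incline from where the plane meets the free surface. Vertical depth h = y·sinθ with sinθ = 0.793353.
Along the incline, y_c = h_c/sinθ = 1.67276/0.793353 = 2.10847 m.
The centroid is at the centre, 0.595 m below the top of the plate, so the highest point sits at y_top = 2.10847 − 0.595 = 1.51347 m along the incline.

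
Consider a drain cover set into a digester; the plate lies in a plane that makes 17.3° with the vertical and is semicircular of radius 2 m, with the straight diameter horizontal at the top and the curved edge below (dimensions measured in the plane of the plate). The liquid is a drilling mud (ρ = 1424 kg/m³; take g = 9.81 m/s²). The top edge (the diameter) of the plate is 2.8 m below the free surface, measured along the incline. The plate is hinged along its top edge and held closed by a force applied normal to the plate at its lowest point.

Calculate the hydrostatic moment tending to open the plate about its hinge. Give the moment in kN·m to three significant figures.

M ≈ 283 kN·m

γ = ρg = 1424 × 9.81 / 1000 = 13.96944 kN/m³.
The plate makes 17.3° with the vertical, i.e. θ = 90° − 17.3° = 72.7° to the horizontal. Measuring y along the incline from the free-surface line, vertical depth h = y·sinθ with sinθ = 0.954761.
The centroid of a semicircle lies 4r/(3π) = 0.848826 m from the diameter, here below the top edge, so y_c = 2.8 + 0.848826 = 3.64883 m and h_c = 3.64883 × 0.954761 = 3.48376 m.
A = πr²/2 = π × 2²/2 = 6.28319 m².
Resultant F = γ·h_c·A = 13.96944 × 3.48376 × 6.28319 = 305.779 kN.
I_c = (π/8 − 8/(9π))·r⁴ = 0.109757 × 2⁴ = 1.75611 m⁴.
Centre of pressure: y_p = y_c + I_c/(y_c·A) = 3.64883 + 1.75611/(3.64883 × 6.28319) = 3.64883 + 0.0765981 = 3.72543 m along the plane.
The resultant acts 0.848826 + 0.0765981 = 0.925424 m (along the plate) below the hinge at the top edge, so the moment about the hinge is M = F × 0.925424 = 305.779 × 0.925424 = 282.975 kN·m.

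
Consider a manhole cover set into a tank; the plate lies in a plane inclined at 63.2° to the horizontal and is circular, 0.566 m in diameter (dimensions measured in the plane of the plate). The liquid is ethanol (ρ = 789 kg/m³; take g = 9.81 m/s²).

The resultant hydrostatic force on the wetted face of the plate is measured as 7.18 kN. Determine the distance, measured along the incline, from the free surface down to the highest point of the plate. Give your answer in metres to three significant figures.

y_top ≈ 3.85 m

γ = ρg = 789 × 9.81 / 1000 = 7.74009 kN/m³.
A = π(0.283)² = 0.251607 m².
From F = γ·h_c·A, the centroid depth is h_c = 7.18/(7.74009 × 0.251607) = 3.68685 m.
Let θ = 63.2° be the plate's angle to the horizontal; measure y along the incline from where the plane meets the free surface. Vertical depth h = y·sinθ with sinθ = 0.892586.
Along the incline, y_c = h_c/sinθ = 3.68685/0.892586 = 4.13053 m.
The centroid is at the centre, 0.283 m below the top of the plate, so the highest point sits at y_top = 4.13053 − 0.283 = 3.84753 m along the incline.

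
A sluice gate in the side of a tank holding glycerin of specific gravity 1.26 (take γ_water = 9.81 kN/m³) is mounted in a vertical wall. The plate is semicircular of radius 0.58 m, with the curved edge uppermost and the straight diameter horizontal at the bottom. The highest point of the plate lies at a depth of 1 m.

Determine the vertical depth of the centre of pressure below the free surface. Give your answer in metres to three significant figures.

h_p = 1.35 m

γ = 1.26 × 9.81 = 12.3606 kN/m³.
The centroid lies 4r/(3π) = 0.24616 m above the diameter, so r − 4r/(3π) = 0.58 − 0.24616 = 0.33384 m below the topmost point, so the centroid depth is h_c = 1 + 0.33384 = 1.33384 m.
A = πr²/2 = π × 0.58²/2 = 0.528416 m².
Resultant F = γ·h_c·A = 12.3606 × 1.33384 × 0.528416 = 8.71203 kN.
I_c = (π/8 − 8/(9π))·r⁴ = 0.109757 × 0.58⁴ = 0.0124206 m⁴.
Centre of pressure: y_p = y_c + I_c/(y_c·A) = 1.33384 + 0.0124206/(1.33384 × 0.528416) = 1.33384 + 0.0176223 = 1.35146 m along the plane.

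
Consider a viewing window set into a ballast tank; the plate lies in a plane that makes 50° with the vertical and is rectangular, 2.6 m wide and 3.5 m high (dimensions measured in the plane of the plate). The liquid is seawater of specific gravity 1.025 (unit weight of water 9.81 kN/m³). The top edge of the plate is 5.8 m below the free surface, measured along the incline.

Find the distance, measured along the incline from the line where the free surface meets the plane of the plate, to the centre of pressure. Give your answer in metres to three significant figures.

y_p = 7.69 m

γ = 1.025 × 9.81 = 10.05525 kN/m³.
The plate makes 50° with the vertical, i.e. θ = 90° − 50° = 40° to the horizontal. Measuring y along the incline from the free-surface line, vertical depth h = y·sinθ with sinθ = 0.642788.
The centroid lies 3.5/2 = 1.75 m below the top edge, so y_c = 5.8 + 1.75 = 7.55 m and h_c = 7.55 × 0.642788 = 4.85305 m.
A = 2.6 × 3.5 = 9.1 m².
Resultant F = γ·h_c·A = 10.05525 × 4.85305 × 9.1 = 444.068 kN.
I_c = b·h³/12 = 2.6 × 3.5³/12 = 9.28958 m⁴.
Centre of pressure: y_p = y_c + I_c/(y_c·A) = 7.55 + 9.28958/(7.55 × 9.1) = 7.55 + 0.13521 = 7.68521 m along the plane.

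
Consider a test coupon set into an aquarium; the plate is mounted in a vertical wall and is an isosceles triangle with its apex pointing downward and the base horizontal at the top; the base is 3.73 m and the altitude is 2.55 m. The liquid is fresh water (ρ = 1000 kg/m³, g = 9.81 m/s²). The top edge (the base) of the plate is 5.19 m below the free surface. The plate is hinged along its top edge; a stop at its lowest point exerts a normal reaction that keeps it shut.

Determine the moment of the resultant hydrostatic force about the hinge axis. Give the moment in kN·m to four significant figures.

M ≈ 256.4 kN·m

γ = ρg = 1000 × 9.81 = 9810 N/m³ = 9.81 kN/m³.
With the apex down, the centroid sits h/3 = 2.55/3 = 0.85 m below the base (the top edge), so the centroid depth is h_c = 5.19 + 0.85 = 6.04 m.
A = ½ × 3.73 × 2.55 = 4.75575 m².
Resultant F = γ·h_c·A = 9.81 × 6.04 × 4.75575 = 281.79 kN.
I_c = b·h³/36 = 3.73 × 2.55³/36 = 1.71801 m⁴.
Centre of pressure: y_p = y_c + I_c/(y_c·A) = 6.04 + 1.71801/(6.04 × 4.75575) = 6.04 + 0.0598094 = 6.09981 m along the plane.
The resultant acts 0.85 + 0.0598094 = 0.909809 m (along the plate) below the hinge at the top edge, so the moment about the hinge is M = F × 0.909809 = 281.79 × 0.909809 = 256.375 kN·m.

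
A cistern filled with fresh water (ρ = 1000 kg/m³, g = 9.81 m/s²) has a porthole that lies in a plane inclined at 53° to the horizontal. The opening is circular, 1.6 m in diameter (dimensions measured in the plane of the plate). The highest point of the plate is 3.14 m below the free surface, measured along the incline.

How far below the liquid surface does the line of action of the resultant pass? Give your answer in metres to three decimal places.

γ = ρg = 1000 × 9.81 = 9810 N/m³ = 9.81 kN/m³.
Let θ = 53° be the plate's angle to the horizontal; measure y along the incline from where the plane meets the free surface. Vertical depth h = y·sinθ with sinθ = 0.798636.
The centroid is at the centre, 0.8 m below the top of the plate, so y_c = 3.14 + 0.8 = 3.94 m and h_c = 3.94 × 0.798636 = 3.14663 m.
A = π(0.8)² = 2.01062 m².
Resultant F = γ·h_c·A = 9.81 × 3.14663 × 2.01062 = 62.0647 kN.
I_c = πr⁴/4 = π × 0.8⁴/4 = 0.321699 m⁴.
Centre of pressure: y_p = y_c + I_c/(y_c·A) = 3.94 + 0.321699/(3.94 × 2.01062) = 3.94 + 0.0406091 = 3.98061 m along the plane.
Vertically, h_p = y_p·sinθ = 3.98061 × 0.798636 = 3.17906 m.

h_p = 3.179 m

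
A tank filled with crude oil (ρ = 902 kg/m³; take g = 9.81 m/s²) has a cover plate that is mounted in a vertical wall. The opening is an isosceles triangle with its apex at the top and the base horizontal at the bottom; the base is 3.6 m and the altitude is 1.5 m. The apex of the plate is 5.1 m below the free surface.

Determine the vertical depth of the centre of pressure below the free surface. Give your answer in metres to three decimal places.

h_p = 6.120 m

γ = ρg = 902 × 9.81 / 1000 = 8.84862 kN/m³.
With the apex up, the centroid sits 2h/3 = 2 × 1.5/3 = 1 m below the apex, so the centroid depth is h_c = 5.1 + 1 = 6.1 m.
A = ½ × 3.6 × 1.5 = 2.7 m².
Resultant F = γ·h_c·A = 8.84862 × 6.1 × 2.7 = 145.737 kN.
I_c = b·h³/36 = 3.6 × 1.5³/36 = 0.3375 m⁴.
Centre of pressure: y_p = y_c + I_c/(y_c·A) = 6.1 + 0.3375/(6.1 × 2.7) = 6.1 + 0.0204918 = 6.12049 m along the plane.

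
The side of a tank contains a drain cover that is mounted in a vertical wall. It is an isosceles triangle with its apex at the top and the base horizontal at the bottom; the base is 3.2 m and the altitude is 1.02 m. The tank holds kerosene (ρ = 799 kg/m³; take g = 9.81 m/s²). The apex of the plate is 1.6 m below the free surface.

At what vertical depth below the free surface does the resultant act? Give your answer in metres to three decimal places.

γ = ρg = 799 × 9.81 / 1000 = 7.83819 kN/m³.
With the apex up, the centroid sits 2h/3 = 2 × 1.02/3 = 0.68 m below the apex, so the centroid depth is h_c = 1.6 + 0.68 = 2.28 m.
A = ½ × 3.2 × 1.02 = 1.632 m².
Resultant F = γ·h_c·A = 7.83819 × 2.28 × 1.632 = 29.1656 kN.
I_c = b·h³/36 = 3.2 × 1.02³/36 = 0.0943296 m⁴.
Centre of pressure: y_p = y_c + I_c/(y_c·A) = 2.28 + 0.0943296/(2.28 × 1.632) = 2.28 + 0.0253509 = 2.30535 m along the plane.

h_p = 2.305 m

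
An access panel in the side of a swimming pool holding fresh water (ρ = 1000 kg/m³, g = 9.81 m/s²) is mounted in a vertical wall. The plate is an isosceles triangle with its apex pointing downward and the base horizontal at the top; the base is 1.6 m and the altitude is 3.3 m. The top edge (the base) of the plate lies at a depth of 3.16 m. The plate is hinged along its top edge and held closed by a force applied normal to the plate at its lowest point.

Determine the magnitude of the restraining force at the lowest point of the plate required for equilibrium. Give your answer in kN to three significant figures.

γ = ρg = 1000 × 9.81 = 9810 N/m³ = 9.81 kN/m³.
With the apex down, the centroid sits h/3 = 3.3/3 = 1.1 m below the base (the top edge), so the centroid depth is h_c = 3.16 + 1.1 = 4.26 m.
A = ½ × 1.6 × 3.3 = 2.64 m².
Resultant F = γ·h_c·A = 9.81 × 4.26 × 2.64 = 110.327 kN.
I_c = b·h³/36 = 1.6 × 3.3³/36 = 1.5972 m⁴.
Centre of pressure: y_p = y_c + I_c/(y_c·A) = 4.26 + 1.5972/(4.26 × 2.64) = 4.26 + 0.142019 = 4.40202 m along the plane.
The resultant acts 1.1 + 0.142019 = 1.24202 m (along the plate) below the hinge at the top edge, so the moment about the hinge is M = F × 1.24202 = 110.327 × 1.24202 = 137.028 kN·m.
A normal force at the bottom, 3.3 m from the hinge, must supply this moment: P = 137.028/3.3 = 41.5236 kN.

P ≈ 41.5 kN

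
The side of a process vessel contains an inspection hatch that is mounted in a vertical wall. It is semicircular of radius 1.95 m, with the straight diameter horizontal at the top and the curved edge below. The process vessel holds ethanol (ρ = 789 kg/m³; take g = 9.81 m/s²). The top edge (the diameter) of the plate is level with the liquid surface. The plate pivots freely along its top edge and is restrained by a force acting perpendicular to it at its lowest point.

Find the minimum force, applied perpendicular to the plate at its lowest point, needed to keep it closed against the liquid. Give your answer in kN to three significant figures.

γ = ρg = 789 × 9.81 / 1000 = 7.74009 kN/m³.
The centroid of a semicircle lies 4r/(3π) = 0.827606 m from the diameter, here below the top edge, so the centroid depth is h_c = 0.827606 m.
A = πr²/2 = π × 1.95²/2 = 5.97295 m².
Resultant F = γ·h_c·A = 7.74009 × 0.827606 × 5.97295 = 38.2612 kN.
I_c = (π/8 − 8/(9π))·r⁴ = 0.109757 × 1.95⁴ = 1.58698 m⁴.
Centre of pressure: y_p = y_c + I_c/(y_c·A) = 0.827606 + 1.58698/(0.827606 × 5.97295) = 0.827606 + 0.32104 = 1.14865 m along the plane.
The resultant acts 0.827606 + 0.32104 = 1.14865 m (along the plate) below the hinge at the top edge, so the moment about the hinge is M = F × 1.14865 = 38.2612 × 1.14865 = 43.9487 kN·m.
A normal force at the bottom, 1.95 m from the hinge, must supply this moment: P = 43.9487/1.95 = 22.5378 kN.

P ≈ 22.5 kN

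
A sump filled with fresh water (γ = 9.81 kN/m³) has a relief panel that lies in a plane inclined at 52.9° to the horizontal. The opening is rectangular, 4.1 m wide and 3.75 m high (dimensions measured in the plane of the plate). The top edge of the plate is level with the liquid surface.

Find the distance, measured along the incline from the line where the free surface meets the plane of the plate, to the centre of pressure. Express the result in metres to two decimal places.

γ = 9.81 kN/m³.
Let θ = 52.9° be the plate's angle to the horizontal; measure y along the incline from where the plane meets the free surface. Vertical depth h = y·sinθ with sinθ = 0.797584.
The centroid lies 3.75/2 = 1.875 m below the top edge, so y_c = 1.875 m and h_c = 1.875 × 0.797584 = 1.49547 m.
A = 4.1 × 3.75 = 15.375 m².
Resultant F = γ·h_c·A = 9.81 × 1.49547 × 15.375 = 225.56 kN.
I_c = b·h³/12 = 4.1 × 3.75³/12 = 18.0176 m⁴.
Centre of pressure: y_p = y_c + I_c/(y_c·A) = 1.875 + 18.0176/(1.875 × 15.375) = 1.875 + 0.625001 = 2.5 m along the plane.

y_p = 2.50 m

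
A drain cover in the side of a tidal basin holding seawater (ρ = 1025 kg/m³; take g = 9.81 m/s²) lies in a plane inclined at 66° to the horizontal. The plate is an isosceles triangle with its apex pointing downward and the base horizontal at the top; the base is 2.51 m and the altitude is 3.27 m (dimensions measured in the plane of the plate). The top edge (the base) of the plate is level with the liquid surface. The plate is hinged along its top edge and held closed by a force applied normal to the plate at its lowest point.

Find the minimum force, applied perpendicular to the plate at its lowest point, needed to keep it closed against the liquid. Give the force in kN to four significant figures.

γ = ρg = 1025 × 9.81 / 1000 = 10.05525 kN/m³.
Let θ = 66° be the plate's angle to the horizontal; measure y along the incline from where the plane meets the free surface. Vertical depth h = y·sinθ with sinθ = 0.913545.
With the apex down, the centroid sits h/3 = 3.27/3 = 1.09 m below the base (the top edge), so y_c = 1.09 m and h_c = 1.09 × 0.913545 = 0.995764 m.
A = ½ × 2.51 × 3.27 = 4.10385 m².
Resultant F = γ·h_c·A = 10.05525 × 0.995764 × 4.10385 = 41.0904 kN.
I_c = b·h³/36 = 2.51 × 3.27³/36 = 2.43789 m⁴.
Centre of pressure: y_p = y_c + I_c/(y_c·A) = 1.09 + 2.43789/(1.09 × 4.10385) = 1.09 + 0.545 = 1.635 m along the plane.
The resultant acts 1.09 + 0.545 = 1.635 m (along the plate) below the hinge at the top edge, so the moment about the hinge is M = F × 1.635 = 41.0904 × 1.635 = 67.1828 kN·m.
A normal force at the bottom, 3.27 m from the hinge, must supply this moment: P = 67.1828/3.27 = 20.5452 kN.

P ≈ 20.55 kN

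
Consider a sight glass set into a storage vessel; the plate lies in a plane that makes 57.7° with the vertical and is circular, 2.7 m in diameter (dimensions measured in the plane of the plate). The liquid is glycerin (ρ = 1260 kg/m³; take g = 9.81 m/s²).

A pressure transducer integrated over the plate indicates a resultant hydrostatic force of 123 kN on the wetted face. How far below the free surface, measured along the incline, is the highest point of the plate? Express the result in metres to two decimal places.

γ = ρg = 1260 × 9.81 / 1000 = 12.3606 kN/m³.
A = π(1.35)² = 5.72555 m².
From F = γ·h_c·A, the centroid depth is h_c = 123/(12.3606 × 5.72555) = 1.73799 m.
The plate makes 57.7° with the vertical, i.e. θ = 90° − 57.7° = 32.3° to the horizontal. Measuring y along the incline from the free-surface line, vertical depth h = y·sinθ with sinθ = 0.534352.
Along the incline, y_c = h_c/sinθ = 1.73799/0.534352 = 3.25252 m.
The centroid is at the centre, 1.35 m below the top of the plate, so the highest point sits at y_top = 3.25252 − 1.35 = 1.90252 m along the incline.

y_top ≈ 1.90 m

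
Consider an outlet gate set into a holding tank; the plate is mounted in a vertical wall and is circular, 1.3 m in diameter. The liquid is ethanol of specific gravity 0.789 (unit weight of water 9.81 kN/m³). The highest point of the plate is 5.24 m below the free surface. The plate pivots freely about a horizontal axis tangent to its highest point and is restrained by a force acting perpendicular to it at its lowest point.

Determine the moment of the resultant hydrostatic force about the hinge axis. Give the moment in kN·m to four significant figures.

M ≈ 40.42 kN·m

γ = 0.789 × 9.81 = 7.74009 kN/m³.
The centroid is at the centre, 0.65 m below the top of the plate, so the centroid depth is h_c = 5.24 + 0.65 = 5.89 m.
A = π(0.65)² = 1.32732 m².
Resultant F = γ·h_c·A = 7.74009 × 5.89 × 1.32732 = 60.5114 kN.
I_c = πr⁴/4 = π × 0.65⁴/4 = 0.140198 m⁴.
Centre of pressure: y_p = y_c + I_c/(y_c·A) = 5.89 + 0.140198/(5.89 × 1.32732) = 5.89 + 0.0179329 = 5.90793 m along the plane.
The resultant acts 0.65 + 0.0179329 = 0.667933 m (along the plate) below the hinge at the top edge, so the moment about the hinge is M = F × 0.667933 = 60.5114 × 0.667933 = 40.4176 kN·m.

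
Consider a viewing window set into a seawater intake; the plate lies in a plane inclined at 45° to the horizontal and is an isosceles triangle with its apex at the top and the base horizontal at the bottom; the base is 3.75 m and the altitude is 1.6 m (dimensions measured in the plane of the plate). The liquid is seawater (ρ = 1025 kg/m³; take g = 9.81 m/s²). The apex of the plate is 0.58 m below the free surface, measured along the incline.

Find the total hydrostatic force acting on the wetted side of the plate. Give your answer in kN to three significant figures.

F ≈ 35.1 kN

γ = ρg = 1025 × 9.81 / 1000 = 10.05525 kN/m³.
Let θ = 45° be the plate's angle to the horizontal; measure y along the incline from where the plane meets the free surface. Vertical depth h = y·sinθ with sinθ = 0.707107.
With the apex up, the centroid sits 2h/3 = 2 × 1.6/3 = 1.06667 m below the apex, so y_c = 0.58 + 1.06667 = 1.64667 m and h_c = 1.64667 × 0.707107 = 1.16437 m.
A = ½ × 3.75 × 1.6 = 3 m².
Resultant F = γ·h_c·A = 10.05525 × 1.16437 × 3 = 35.1241 kN.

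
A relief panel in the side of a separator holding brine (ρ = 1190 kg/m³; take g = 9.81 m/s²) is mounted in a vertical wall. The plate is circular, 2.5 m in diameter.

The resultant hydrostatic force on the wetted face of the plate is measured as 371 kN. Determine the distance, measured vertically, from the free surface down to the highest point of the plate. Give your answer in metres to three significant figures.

γ = ρg = 1190 × 9.81 / 1000 = 11.6739 kN/m³.
A = π(1.25)² = 4.90874 m².
From F = γ·h_c·A, the centroid depth is h_c = 371/(11.6739 × 4.90874) = 6.47423 m.
The centroid is at the centre, 1.25 m below the top of the plate, so the highest point sits at h_top = 6.47423 − 1.25 = 5.22423 m below the surface.

d_top ≈ 5.22 m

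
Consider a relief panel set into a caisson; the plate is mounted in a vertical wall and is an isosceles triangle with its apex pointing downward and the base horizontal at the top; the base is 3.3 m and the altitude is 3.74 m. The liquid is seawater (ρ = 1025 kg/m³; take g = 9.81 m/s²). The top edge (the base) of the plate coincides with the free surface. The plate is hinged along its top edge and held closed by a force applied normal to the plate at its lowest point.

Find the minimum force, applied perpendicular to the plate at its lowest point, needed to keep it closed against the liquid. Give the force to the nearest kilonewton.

γ = ρg = 1025 × 9.81 / 1000 = 10.05525 kN/m³.
With the apex down, the centroid sits h/3 = 3.74/3 = 1.24667 m below the base (the top edge), so the centroid depth is h_c = 1.24667 m.
A = ½ × 3.3 × 3.74 = 6.171 m².
Resultant F = γ·h_c·A = 10.05525 × 1.24667 × 6.171 = 77.3571 kN.
I_c = b·h³/36 = 3.3 × 3.74³/36 = 4.79542 m⁴.
Centre of pressure: y_p = y_c + I_c/(y_c·A) = 1.24667 + 4.79542/(1.24667 × 6.171) = 1.24667 + 0.623332 = 1.87 m along the plane.
The resultant acts 1.24667 + 0.623332 = 1.87 m (along the plate) below the hinge at the top edge, so the moment about the hinge is M = F × 1.87 = 77.3571 × 1.87 = 144.658 kN·m.
A normal force at the bottom, 3.74 m from the hinge, must supply this moment: P = 144.658/3.74 = 38.6786 kN.

P ≈ 39 kN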